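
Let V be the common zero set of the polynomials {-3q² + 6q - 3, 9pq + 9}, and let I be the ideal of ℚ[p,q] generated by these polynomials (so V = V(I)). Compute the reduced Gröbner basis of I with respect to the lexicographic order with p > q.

G = {p - q + 2, q² - 2q + 1}

f_1 = -3q² + 6q - 3, LT = q².
f_2 = 9pq + 9, LT = pq.

S(f_1,f_2): lcm = pq². S = -2pq + p - q.
  reduce S modulo (f_1, f_2):
  remainder p - q + 2 ≠ 0; add g_3 = p - q + 2 to the basis.

The other S-polynomials (S(f_1,g_3), S(f_2,g_3)) all reduce to 0 modulo the current basis, so we have a Gröbner basis.
Inter-reduce: drop elements whose leading term is divisible by another's, tail-reduce, and make monic.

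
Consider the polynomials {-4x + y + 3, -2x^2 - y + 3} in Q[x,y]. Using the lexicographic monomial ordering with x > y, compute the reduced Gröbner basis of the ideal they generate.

G = {x - 1/4y - 3/4, y^2 + 14y - 15}

Buchberger's algorithm terminates because the ascending chain of leading-term ideals stabilizes.

f_1 = -4x + y + 3, LT = x.
f_2 = -2x^2 - y + 3, LT = x^2.

S(f_1,f_2): lcm = x^2. S = -1/4xy - 3/4x - 1/2y + 3/2.
  leading term xy: subtract (1/16y)·f_1 from -1/4xy - 3/4x - 1/2y + 3/2 → -3/4x - 1/16y^2 - 11/16y + 3/2
  leading term x: subtract (3/16)·f_1 from -3/4x - 1/16y^2 - 11/16y + 3/2 → -1/16y^2 - 7/8y + 15/16
  leading term y^2: no divisor's leading term divides it; move -1/16y^2 to the remainder.
  leading term y: no divisor's leading term divides it; move -7/8y to the remainder.
  leading term 1: no divisor's leading term divides it; move 15/16 to the remainder.
  remainder -1/16y^2 - 7/8y + 15/16 ≠ 0; add g_3 = -1/16y^2 - 7/8y + 15/16 to the basis.

The other S-polynomials (S(f_1,g_3), S(f_2,g_3)) all reduce to 0 modulo the current basis, so we have a Gröbner basis.
Inter-reduce: drop elements whose leading term is divisible by another's, tail-reduce, and make monic.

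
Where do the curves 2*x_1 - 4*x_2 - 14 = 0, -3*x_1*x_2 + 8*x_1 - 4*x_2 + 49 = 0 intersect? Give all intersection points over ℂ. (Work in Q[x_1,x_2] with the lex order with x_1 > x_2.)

{(-3, -5), (14, 7/2)}

Compute a lex Gröbner basis by Buchberger's algorithm.
f_1 = 2*x_1 - 4*x_2 - 14, LT = x_1.
f_2 = -3*x_1*x_2 + 8*x_1 - 4*x_2 + 49, LT = x_1*x_2.

S(f_1,f_2): lcm = x_1*x_2. S = 8/3*x_1 - 2*x_2**2 - 25/3*x_2 + 49/3.
  leading term x_1: subtract (4/3)·f_1 from 8/3*x_1 - 2*x_2**2 - 25/3*x_2 + 49/3 → -2*x_2**2 - 3*x_2 + 35
  leading term x_2**2: no divisor's leading term divides it; move -2*x_2**2 to the remainder.
  leading term x_2: no divisor's leading term divides it; move -3*x_2 to the remainder.
  leading term 1: no divisor's leading term divides it; move 35 to the remainder.
  remainder -2*x_2**2 - 3*x_2 + 35 ≠ 0; add h_3 = -2*x_2**2 - 3*x_2 + 35 to the basis.

The other S-polynomials (S(f_1,h_3), S(f_2,h_3)) all reduce to 0 modulo the current basis, so we have a Gröbner basis.
Inter-reduce: drop elements whose leading term is divisible by another's, tail-reduce, and make monic.
Reduced Gröbner basis: {x_1 - 2*x_2 - 7, x_2**2 + 3/2*x_2 - 35/2}.

Elimination: the polynomial x_2**2 + 3/2*x_2 - 35/2 lies in the elimination ideal for x_2, so x_2 ∈ {-5, 7/2}. For each such x_2, the remaining basis elements (now univariate) give the rest of the solution.
  x_2 = -5: the earlier basis element becomes x_1 + 3 = 0, giving x_1 = -3 — point (-3, -5).
  x_2 = 7/2: the earlier basis element becomes x_1 - 14 = 0, giving x_1 = 14 — point (14, 7/2).
Check: every point annihilates each of the original generators.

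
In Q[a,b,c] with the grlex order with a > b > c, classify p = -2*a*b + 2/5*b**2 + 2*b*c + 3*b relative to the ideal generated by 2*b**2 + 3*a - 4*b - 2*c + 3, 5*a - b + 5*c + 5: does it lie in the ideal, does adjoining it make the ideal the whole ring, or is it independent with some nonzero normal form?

First compute the reduced Gröbner basis of I by Buchberger's algorithm.
f_1 = 2*b**2 + 3*a - 4*b - 2*c + 3, LT = b**2.
f_2 = 5*a - b + 5*c + 5, LT = a.

S(f_1,f_2): leading monomials are coprime, so the S-polynomial reduces to 0 (Buchberger's first criterion).
Every S-polynomial of the final basis reduces to 0, so we have a Gröbner basis.
Inter-reduce: drop elements whose leading term is divisible by another's, tail-reduce, and make monic.
Reduced Gröbner basis: {b**2 - 17/10*b - 5/2*c, a - 1/5*b + c + 1}.
Label its elements g_1 = b**2 - 17/10*b - 5/2*c, g_2 = a - 1/5*b + c + 1.

Reduce p = -2*a*b + 2/5*b**2 + 2*b*c + 3*b modulo G:
  leading term a*b: subtract (-2*b)·g_2 from -2*a*b + 2/5*b**2 + 2*b*c + 3*b → 4*b*c + 5*b
  leading term b*c: no divisor's leading term divides it; move 4*b*c to the remainder.
  leading term b: no divisor's leading term divides it; move 5*b to the remainder.
  normal form = 4*b*c + 5*b.
The normal form is nonzero, so p ∉ I. Since p minus its normal form lies in I, I + (p) = I + (r) where r = 4*b*c + 5*b; decide whether this ideal is the whole ring.
Run Buchberger on G together with r (pairs among the g_i already reduce to 0 since G is a Gröbner basis):
g_1 = b**2 - 17/10*b - 5/2*c, LT = b**2.
g_2 = a - 1/5*b + c + 1, LT = a.
r = 4*b*c + 5*b, LT = b*c.

S(g_1,g_2): leading monomials are coprime, so the S-polynomial reduces to 0 (Buchberger's first criterion).
S(g_1,r): lcm = b**2*c. S = -5/4*b**2 - 17/10*b*c - 5/2*c**2.
  leading term b**2: subtract (-5/4)·g_1 from -5/4*b**2 - 17/10*b*c - 5/2*c**2 → -17/10*b*c - 5/2*c**2 - 17/8*b - 25/8*c
  leading term b*c: subtract (-17/40)·r from -17/10*b*c - 5/2*c**2 - 17/8*b - 25/8*c → -5/2*c**2 - 25/8*c
  leading term c**2: no divisor's leading term divides it; move -5/2*c**2 to the remainder.
  leading term c: no divisor's leading term divides it; move -25/8*c to the remainder.
  remainder -5/2*c**2 - 25/8*c ≠ 0; add m_4 = -5/2*c**2 - 25/8*c to the basis.

S(g_2,r): leading monomials are coprime, so the S-polynomial reduces to 0 (Buchberger's first criterion).
S(g_1,m_4): leading monomials are coprime, so the S-polynomial reduces to 0 (Buchberger's first criterion).
S(g_2,m_4): leading monomials are coprime, so the S-polynomial reduces to 0 (Buchberger's first criterion).
S(r,m_4): lcm = b*c**2. S = 0.
  remainder 0.

Every S-polynomial of the final basis reduces to 0, so we have a Gröbner basis.
Inter-reduce: drop elements whose leading term is divisible by another's, tail-reduce, and make monic.
Reduced Gröbner basis: {b**2 - 17/10*b - 5/2*c, b*c + 5/4*b, c**2 + 5/4*c, a - 1/5*b + c + 1}.
The reduced Gröbner basis of I + (p) is {b**2 - 17/10*b - 5/2*c, b*c + 5/4*b, c**2 + 5/4*c, a - 1/5*b + c + 1} ≠ {1}, a proper ideal, so the enlarged system stays consistent: p is independent of I, with normal form 4*b*c + 5*b.

-2*a*b + 2/5*b**2 + 2*b*c + 3*b is independent of I; its normal form modulo I is 4*b*c + 5*b.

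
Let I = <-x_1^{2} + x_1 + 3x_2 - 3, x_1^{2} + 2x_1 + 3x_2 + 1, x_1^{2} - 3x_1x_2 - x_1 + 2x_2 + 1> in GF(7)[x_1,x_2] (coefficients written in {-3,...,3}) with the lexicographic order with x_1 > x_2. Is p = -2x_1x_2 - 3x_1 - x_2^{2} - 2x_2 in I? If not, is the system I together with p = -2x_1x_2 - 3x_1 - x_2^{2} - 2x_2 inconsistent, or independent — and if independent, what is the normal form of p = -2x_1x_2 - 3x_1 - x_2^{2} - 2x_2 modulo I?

First compute the reduced Gröbner basis of I by Buchberger's algorithm.
f_1 = -x_1^{2} + x_1 + 3x_2 - 3, LT = x_1^{2}.
f_2 = x_1^{2} + 2x_1 + 3x_2 + 1, LT = x_1^{2}.
f_3 = x_1^{2} - 3x_1x_2 - x_1 + 2x_2 + 1, LT = x_1^{2}.

S(f_1,f_2): lcm = x_1^{2}. S = -3x_1 + x_2 + 2.
  leading term x_1: no divisor's leading term divides it; move -3x_1 to the remainder.
  leading term x_2: no divisor's leading term divides it; move x_2 to the remainder.
  leading term 1: no divisor's leading term divides it; move 2 to the remainder.
  remainder -3x_1 + x_2 + 2 ≠ 0; add h_4 = -3x_1 + x_2 + 2 to the basis.

S(f_1,f_3): lcm = x_1^{2}. S = 3x_1x_2 + 2x_2 + 2.
  leading term x_1x_2: subtract (-x_2)·h_4 from 3x_1x_2 + 2x_2 + 2 → x_2^{2} - 3x_2 + 2
  leading term x_2^{2}: no divisor's leading term divides it; move x_2^{2} to the remainder.
  leading term x_2: no divisor's leading term divides it; move -3x_2 to the remainder.
  leading term 1: no divisor's leading term divides it; move 2 to the remainder.
  remainder x_2^{2} - 3x_2 + 2 ≠ 0; add h_5 = x_2^{2} - 3x_2 + 2 to the basis.

S(f_1,h_4): lcm = x_1^{2}. S = -2x_1x_2 + 2x_1 - 3x_2 + 3.
  leading term x_1x_2: subtract (3x_2)·h_4 from -2x_1x_2 + 2x_1 - 3x_2 + 3 → 2x_1 - 3x_2^{2} - 2x_2 + 3
  leading term x_1: subtract (-3)·h_4 from 2x_1 - 3x_2^{2} - 2x_2 + 3 → -3x_2^{2} + x_2 + 2
  leading term x_2^{2}: subtract (-3)·h_5 from -3x_2^{2} + x_2 + 2 → -x_2 + 1
  leading term x_2: no divisor's leading term divides it; move -x_2 to the remainder.
  leading term 1: no divisor's leading term divides it; move 1 to the remainder.
  remainder -x_2 + 1 ≠ 0; add h_6 = -x_2 + 1 to the basis.

The other S-polynomials (S(f_2,f_3), S(f_2,h_4), S(f_3,h_4), S(f_1,h_5), S(f_2,h_5), S(f_3,h_5), S(h_4,h_5), S(f_1,h_6), S(f_2,h_6), S(f_3,h_6), S(h_4,h_6), S(h_5,h_6)) all reduce to 0 modulo the current basis, so we have a Gröbner basis.
Inter-reduce: drop elements whose leading term is divisible by another's, tail-reduce, and make monic.
Reduced Gröbner basis: {x_1 - 1, x_2 - 1}.
Label its elements g_1 = x_1 - 1, g_2 = x_2 - 1.

Reduce p = -2x_1x_2 - 3x_1 - x_2^{2} - 2x_2 modulo G:
  leading term x_1x_2: subtract (-2x_2)·g_1 from -2x_1x_2 - 3x_1 - x_2^{2} - 2x_2 → -3x_1 - x_2^{2} + 3x_2
  leading term x_1: subtract (-3)·g_1 from -3x_1 - x_2^{2} + 3x_2 → -x_2^{2} + 3x_2 - 3
  leading term x_2^{2}: subtract (-x_2)·g_2 from -x_2^{2} + 3x_2 - 3 → 2x_2 - 3
  leading term x_2: subtract (2)·g_2 from 2x_2 - 3 → -1
  leading term 1: no divisor's leading term divides it; move -1 to the remainder.
  normal form = -1.
The normal form is nonzero, so p ∉ I. Since p minus its normal form lies in I, I + (p) = I + (r) where r = -1; decide whether this ideal is the whole ring.
Here r = -1 is a nonzero constant, hence a unit: 1 ∈ I + (p), the Gröbner basis of I + (p) is {1}, and the enlarged system has no common solution — adjoining p is inconsistent.

Adjoining -2x_1x_2 - 3x_1 - x_2^{2} - 2x_2 makes the ideal the whole ring: the system is inconsistent.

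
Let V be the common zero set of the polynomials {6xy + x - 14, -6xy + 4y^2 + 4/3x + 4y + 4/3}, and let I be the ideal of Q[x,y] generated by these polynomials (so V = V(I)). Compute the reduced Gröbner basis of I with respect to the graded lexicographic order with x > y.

G = {x^2 - 17/3x + 4y + 10/3, xy + 1/6x - 7/3, y^2 + 7/12x + y - 19/6}

f_1 = 6xy + x - 14, LT = xy.
f_2 = -6xy + 4y^2 + 4/3x + 4y + 4/3, LT = xy.

S(f_1,f_2): lcm = xy. S = 2/3y^2 + 7/18x + 2/3y - 19/9.
  leading term y^2: no divisor's leading term divides it; move 2/3y^2 to the remainder.
  leading term x: no divisor's leading term divides it; move 7/18x to the remainder.
  leading term y: no divisor's leading term divides it; move 2/3y to the remainder.
  leading term 1: no divisor's leading term divides it; move -19/9 to the remainder.
  remainder 2/3y^2 + 7/18x + 2/3y - 19/9 ≠ 0; add g_3 = 2/3y^2 + 7/18x + 2/3y - 19/9 to the basis.

S(f_1,g_3): lcm = xy^2. S = -7/12x^2 - 5/6xy + 19/6x - 7/3y.
  leading term x^2: no divisor's leading term divides it; move -7/12x^2 to the remainder.
  leading term xy: subtract (-5/36)·f_1 from -5/6xy + 19/6x - 7/3y → 119/36x - 7/3y - 35/18
  leading term x: no divisor's leading term divides it; move 119/36x to the remainder.
  leading term y: no divisor's leading term divides it; move -7/3y to the remainder.
  leading term 1: no divisor's leading term divides it; move -35/18 to the remainder.
  remainder -7/12x^2 + 119/36x - 7/3y - 35/18 ≠ 0; add g_4 = -7/12x^2 + 119/36x - 7/3y - 35/18 to the basis.

The other S-polynomials (S(f_2,g_3), S(f_1,g_4), S(f_2,g_4), S(g_3,g_4)) all reduce to 0 modulo the current basis, so we have a Gröbner basis.
Inter-reduce: drop elements whose leading term is divisible by another's, tail-reduce, and make monic.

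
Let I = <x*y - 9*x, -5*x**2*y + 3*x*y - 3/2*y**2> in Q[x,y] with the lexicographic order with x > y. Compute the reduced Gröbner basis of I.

Buchberger's algorithm terminates because the ascending chain of leading-term ideals stabilizes.

f_1 = x*y - 9*x, LT = x*y.
f_2 = -5*x**2*y + 3*x*y - 3/2*y**2, LT = x**2*y.

S(f_1,f_2): lcm = x**2*y. S = -9*x**2 + 3/5*x*y - 3/10*y**2.
  leading term x**2: no divisor's leading term divides it; move -9*x**2 to the remainder.
  leading term x*y: subtract (3/5)·f_1 from 3/5*x*y - 3/10*y**2 → 27/5*x - 3/10*y**2
  leading term x: no divisor's leading term divides it; move 27/5*x to the remainder.
  leading term y**2: no divisor's leading term divides it; move -3/10*y**2 to the remainder.
  remainder -9*x**2 + 27/5*x - 3/10*y**2 ≠ 0; add g_3 = -9*x**2 + 27/5*x - 3/10*y**2 to the basis.

S(f_1,g_3): lcm = x**2*y. S = -9*x**2 + 3/5*x*y - 1/30*y**3.
  leading term x**2: subtract (1)·g_3 from -9*x**2 + 3/5*x*y - 1/30*y**3 → 3/5*x*y - 27/5*x - 1/30*y**3 + 3/10*y**2
  leading term x*y: subtract (3/5)·f_1 from 3/5*x*y - 27/5*x - 1/30*y**3 + 3/10*y**2 → -1/30*y**3 + 3/10*y**2
  leading term y**3: no divisor's leading term divides it; move -1/30*y**3 to the remainder.
  leading term y**2: no divisor's leading term divides it; move 3/10*y**2 to the remainder.
  remainder -1/30*y**3 + 3/10*y**2 ≠ 0; add g_4 = -1/30*y**3 + 3/10*y**2 to the basis.

The other S-polynomials (S(f_2,g_3), S(f_1,g_4), S(f_2,g_4), S(g_3,g_4)) all reduce to 0 modulo the current basis, so we have a Gröbner basis.
Inter-reduce: drop elements whose leading term is divisible by another's, tail-reduce, and make monic.

G = {x**2 - 3/5*x + 1/30*y**2, x*y - 9*x, y**3 - 9*y**2}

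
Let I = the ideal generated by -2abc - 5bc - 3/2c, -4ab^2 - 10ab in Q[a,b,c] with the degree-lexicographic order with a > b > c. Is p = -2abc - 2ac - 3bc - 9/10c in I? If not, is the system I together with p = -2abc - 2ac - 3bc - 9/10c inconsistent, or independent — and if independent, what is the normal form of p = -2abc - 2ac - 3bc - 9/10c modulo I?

-2abc - 2ac - 3bc - 9/10c lies in I (it reduces to 0).

First compute the reduced Gröbner basis of I by Buchberger's algorithm.
f_1 = -2abc - 5bc - 3/2c, LT = abc.
f_2 = -4ab^2 - 10ab, LT = ab^2.

S(f_1,f_2): lcm = ab^2c. S = -5/2abc + 5/2b^2c + 3/4bc.
  leading term abc: subtract (5/4)·f_1 from -5/2abc + 5/2b^2c + 3/4bc → 5/2b^2c + 7bc + 15/8c
  leading term b^2c: no divisor's leading term divides it; move 5/2b^2c to the remainder.
  leading term bc: no divisor's leading term divides it; move 7bc to the remainder.
  leading term c: no divisor's leading term divides it; move 15/8c to the remainder.
  remainder 5/2b^2c + 7bc + 15/8c ≠ 0; add h_3 = 5/2b^2c + 7bc + 15/8c to the basis.

S(f_1,h_3): lcm = ab^2c. S = -14/5abc + 5/2b^2c - 3/4ac + 3/4bc.
  leading term abc: subtract (7/5)·f_1 from -14/5abc + 5/2b^2c - 3/4ac + 3/4bc → 5/2b^2c - 3/4ac + 31/4bc + 21/10c
  leading term b^2c: subtract (1)·h_3 from 5/2b^2c - 3/4ac + 31/4bc + 21/10c → -3/4ac + 3/4bc + 9/40c
  leading term ac: no divisor's leading term divides it; move -3/4ac to the remainder.
  leading term bc: no divisor's leading term divides it; move 3/4bc to the remainder.
  leading term c: no divisor's leading term divides it; move 9/40c to the remainder.
  remainder -3/4ac + 3/4bc + 9/40c ≠ 0; add h_4 = -3/4ac + 3/4bc + 9/40c to the basis.

The other S-polynomials (S(f_2,h_3), S(f_1,h_4), S(f_2,h_4), S(h_3,h_4)) all reduce to 0 modulo the current basis, so we have a Gröbner basis.
Inter-reduce: drop elements whose leading term is divisible by another's, tail-reduce, and make monic.
Reduced Gröbner basis: {ab^2 + 5/2ab, b^2c + 14/5bc + 3/4c, ac - bc - 3/10c}.
Label its elements g_1 = ab^2 + 5/2ab, g_2 = b^2c + 14/5bc + 3/4c, g_3 = ac - bc - 3/10c.

Reduce p = -2abc - 2ac - 3bc - 9/10c modulo G:
  leading term abc: subtract (-2b)·g_3 from -2abc - 2ac - 3bc - 9/10c → -2b^2c - 2ac - 18/5bc - 9/10c
  leading term b^2c: subtract (-2)·g_2 from -2b^2c - 2ac - 18/5bc - 9/10c → -2ac + 2bc + 3/5c
  leading term ac: subtract (-2)·g_3 from -2ac + 2bc + 3/5c → 0
  normal form = 0.
Since the normal form is 0, p ∈ I.

Ideal membership is decidable via reduction modulo a Gröbner basis.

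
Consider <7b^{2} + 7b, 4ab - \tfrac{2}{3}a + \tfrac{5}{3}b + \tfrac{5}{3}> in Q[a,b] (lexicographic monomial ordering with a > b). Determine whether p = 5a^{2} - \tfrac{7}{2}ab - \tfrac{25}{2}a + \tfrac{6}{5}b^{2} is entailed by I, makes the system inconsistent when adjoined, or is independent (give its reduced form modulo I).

5a^{2} - \tfrac{7}{2}ab - \tfrac{25}{2}a + \tfrac{6}{5}b^{2} is independent of I; its normal form modulo I is -\tfrac{6}{5}b.

First compute the reduced Gröbner basis of I by Buchberger's algorithm.
f_1 = 7b^{2} + 7b, LT = b^{2}.
f_2 = 4ab - \tfrac{2}{3}a + \tfrac{5}{3}b + \tfrac{5}{3}, LT = ab.

S(f_1,f_2): lcm = ab^{2}. S = \tfrac{7}{6}ab - \tfrac{5}{12}b^{2} - \tfrac{5}{12}b.
  leading term ab: subtract (\tfrac{7}{24})·f_2 from \tfrac{7}{6}ab - \tfrac{5}{12}b^{2} - \tfrac{5}{12}b → \tfrac{7}{36}a - \tfrac{5}{12}b^{2} - \tfrac{65}{72}b - \tfrac{35}{72}
  leading term a: no divisor's leading term divides it; move \tfrac{7}{36}a to the remainder.
  leading term b^{2}: subtract (-\tfrac{5}{84})·f_1 from -\tfrac{5}{12}b^{2} - \tfrac{65}{72}b - \tfrac{35}{72} → -\tfrac{35}{72}b - \tfrac{35}{72}
  leading term b: no divisor's leading term divides it; move -\tfrac{35}{72}b to the remainder.
  leading term 1: no divisor's leading term divides it; move -\tfrac{35}{72} to the remainder.
  remainder \tfrac{7}{36}a - \tfrac{35}{72}b - \tfrac{35}{72} ≠ 0; add h_3 = \tfrac{7}{36}a - \tfrac{35}{72}b - \tfrac{35}{72} to the basis.

S(f_1,h_3): leading monomials are coprime, so the S-polynomial reduces to 0 (Buchberger's first criterion).
S(f_2,h_3): lcm = ab. S = -\tfrac{1}{6}a + \tfrac{5}{2}b^{2} + \tfrac{35}{12}b + \tfrac{5}{12}.
  leading term a: subtract (-\tfrac{6}{7})·h_3 from -\tfrac{1}{6}a + \tfrac{5}{2}b^{2} + \tfrac{35}{12}b + \tfrac{5}{12} → \tfrac{5}{2}b^{2} + \tfrac{5}{2}b
  leading term b^{2}: subtract (\tfrac{5}{14})·f_1 from \tfrac{5}{2}b^{2} + \tfrac{5}{2}b → 0
  remainder 0.

Every S-polynomial of the final basis reduces to 0, so we have a Gröbner basis.
Inter-reduce: drop elements whose leading term is divisible by another's, tail-reduce, and make monic.
Reduced Gröbner basis: {a - \tfrac{5}{2}b - \tfrac{5}{2}, b^{2} + b}.
Label its elements g_1 = a - \tfrac{5}{2}b - \tfrac{5}{2}, g_2 = b^{2} + b.

Reduce p = 5a^{2} - \tfrac{7}{2}ab - \tfrac{25}{2}a + \tfrac{6}{5}b^{2} modulo G:
  leading term a^{2}: subtract (5a)·g_1 from 5a^{2} - \tfrac{7}{2}ab - \tfrac{25}{2}a + \tfrac{6}{5}b^{2} → 9ab + \tfrac{6}{5}b^{2}
  leading term ab: subtract (9b)·g_1 from 9ab + \tfrac{6}{5}b^{2} → \tfrac{237}{10}b^{2} + \tfrac{45}{2}b
  leading term b^{2}: subtract (\tfrac{237}{10})·g_2 from \tfrac{237}{10}b^{2} + \tfrac{45}{2}b → -\tfrac{6}{5}b
  leading term b: no divisor's leading term divides it; move -\tfrac{6}{5}b to the remainder.
  normal form = -\tfrac{6}{5}b.
The normal form is nonzero, so p ∉ I. Since p minus its normal form lies in I, I + (p) = I + (r) where r = -\tfrac{6}{5}b; decide whether this ideal is the whole ring.
Run Buchberger on G together with r (pairs among the g_i already reduce to 0 since G is a Gröbner basis):
g_1 = a - \tfrac{5}{2}b - \tfrac{5}{2}, LT = a.
g_2 = b^{2} + b, LT = b^{2}.
r = -\tfrac{6}{5}b, LT = b.

S(g_1,g_2): leading monomials are coprime, so the S-polynomial reduces to 0 (Buchberger's first criterion).
S(g_1,r): leading monomials are coprime, so the S-polynomial reduces to 0 (Buchberger's first criterion).
S(g_2,r): lcm = b^{2}. S = b.
  leading term b: subtract (-\tfrac{5}{6})·r from b → 0
  remainder 0.

Every S-polynomial of the final basis reduces to 0, so we have a Gröbner basis.
Inter-reduce: drop elements whose leading term is divisible by another's, tail-reduce, and make monic.
Reduced Gröbner basis: {a - \tfrac{5}{2}, b}.
The reduced Gröbner basis of I + (p) is {a - \tfrac{5}{2}, b} ≠ {1}, a proper ideal, so the enlarged system stays consistent: p is independent of I, with normal form -\tfrac{6}{5}b.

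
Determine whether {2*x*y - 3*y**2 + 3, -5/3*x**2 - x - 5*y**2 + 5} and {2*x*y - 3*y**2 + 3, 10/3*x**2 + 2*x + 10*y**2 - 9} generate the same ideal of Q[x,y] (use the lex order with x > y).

Equality of ideals is decidable: compute both reduced Gröbner bases (unique for the ordering) and check whether they agree.
Buchberger on the first generating set:
f_1 = 2*x*y - 3*y**2 + 3, LT = x*y.
f_2 = -5/3*x**2 - x - 5*y**2 + 5, LT = x**2.

S(f_1,f_2): lcm = x**2*y. S = -3/2*x*y**2 - 3/5*x*y + 3/2*x - 3*y**3 + 3*y.
  leading term x*y**2: subtract (-3/4*y)·f_1 from -3/2*x*y**2 - 3/5*x*y + 3/2*x - 3*y**3 + 3*y → -3/5*x*y + 3/2*x - 21/4*y**3 + 21/4*y
  leading term x*y: subtract (-3/10)·f_1 from -3/5*x*y + 3/2*x - 21/4*y**3 + 21/4*y → 3/2*x - 21/4*y**3 - 9/10*y**2 + 21/4*y + 9/10
  leading term x: no divisor's leading term divides it; move 3/2*x to the remainder.
  leading term y**3: no divisor's leading term divides it; move -21/4*y**3 to the remainder.
  leading term y**2: no divisor's leading term divides it; move -9/10*y**2 to the remainder.
  leading term y: no divisor's leading term divides it; move 21/4*y to the remainder.
  leading term 1: no divisor's leading term divides it; move 9/10 to the remainder.
  remainder 3/2*x - 21/4*y**3 - 9/10*y**2 + 21/4*y + 9/10 ≠ 0; add g_3 = 3/2*x - 21/4*y**3 - 9/10*y**2 + 21/4*y + 9/10 to the basis.

S(f_1,g_3): lcm = x*y. S = 7/2*y**4 + 3/5*y**3 - 5*y**2 - 3/5*y + 3/2.
  leading term y**4: no divisor's leading term divides it; move 7/2*y**4 to the remainder.
  leading term y**3: no divisor's leading term divides it; move 3/5*y**3 to the remainder.
  leading term y**2: no divisor's leading term divides it; move -5*y**2 to the remainder.
  leading term y: no divisor's leading term divides it; move -3/5*y to the remainder.
  leading term 1: no divisor's leading term divides it; move 3/2 to the remainder.
  remainder 7/2*y**4 + 3/5*y**3 - 5*y**2 - 3/5*y + 3/2 ≠ 0; add g_4 = 7/2*y**4 + 3/5*y**3 - 5*y**2 - 3/5*y + 3/2 to the basis.

The other S-polynomials (S(f_2,g_3), S(f_1,g_4), S(f_2,g_4), S(g_3,g_4)) all reduce to 0 modulo the current basis, so we have a Gröbner basis.
Inter-reduce: drop elements whose leading term is divisible by another's, tail-reduce, and make monic.
Reduced Gröbner basis: {x - 7/2*y**3 - 3/5*y**2 + 7/2*y + 3/5, y**4 + 6/35*y**3 - 10/7*y**2 - 6/35*y + 3/7}.

Buchberger on the second generating set:
h_1 = 2*x*y - 3*y**2 + 3, LT = x*y.
h_2 = 10/3*x**2 + 2*x + 10*y**2 - 9, LT = x**2.

S(h_1,h_2): lcm = x**2*y. S = -3/2*x*y**2 - 3/5*x*y + 3/2*x - 3*y**3 + 27/10*y.
  leading term x*y**2: subtract (-3/4*y)·h_1 from -3/2*x*y**2 - 3/5*x*y + 3/2*x - 3*y**3 + 27/10*y → -3/5*x*y + 3/2*x - 21/4*y**3 + 99/20*y
  leading term x*y: subtract (-3/10)·h_1 from -3/5*x*y + 3/2*x - 21/4*y**3 + 99/20*y → 3/2*x - 21/4*y**3 - 9/10*y**2 + 99/20*y + 9/10
  leading term x: no divisor's leading term divides it; move 3/2*x to the remainder.
  leading term y**3: no divisor's leading term divides it; move -21/4*y**3 to the remainder.
  leading term y**2: no divisor's leading term divides it; move -9/10*y**2 to the remainder.
  leading term y: no divisor's leading term divides it; move 99/20*y to the remainder.
  leading term 1: no divisor's leading term divides it; move 9/10 to the remainder.
  remainder 3/2*x - 21/4*y**3 - 9/10*y**2 + 99/20*y + 9/10 ≠ 0; add k_3 = 3/2*x - 21/4*y**3 - 9/10*y**2 + 99/20*y + 9/10 to the basis.

S(h_1,k_3): lcm = x*y. S = 7/2*y**4 + 3/5*y**3 - 24/5*y**2 - 3/5*y + 3/2.
  leading term y**4: no divisor's leading term divides it; move 7/2*y**4 to the remainder.
  leading term y**3: no divisor's leading term divides it; move 3/5*y**3 to the remainder.
  leading term y**2: no divisor's leading term divides it; move -24/5*y**2 to the remainder.
  leading term y: no divisor's leading term divides it; move -3/5*y to the remainder.
  leading term 1: no divisor's leading term divides it; move 3/2 to the remainder.
  remainder 7/2*y**4 + 3/5*y**3 - 24/5*y**2 - 3/5*y + 3/2 ≠ 0; add k_4 = 7/2*y**4 + 3/5*y**3 - 24/5*y**2 - 3/5*y + 3/2 to the basis.

The other S-polynomials (S(h_2,k_3), S(h_1,k_4), S(h_2,k_4), S(k_3,k_4)) all reduce to 0 modulo the current basis, so we have a Gröbner basis.
Inter-reduce: drop elements whose leading term is divisible by another's, tail-reduce, and make monic.
Reduced Gröbner basis: {x - 7/2*y**3 - 3/5*y**2 + 33/10*y + 3/5, y**4 + 6/35*y**3 - 48/35*y**2 - 6/35*y + 3/7}.

The bases are distinct; the ideals are different.

No, the ideals differ.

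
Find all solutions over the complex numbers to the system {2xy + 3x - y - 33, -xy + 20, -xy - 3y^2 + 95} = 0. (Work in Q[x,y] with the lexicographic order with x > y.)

Compute a lex Gröbner basis by Buchberger's algorithm.
f_1 = 2xy + 3x - y - 33, LT = xy.
f_2 = -xy + 20, LT = xy.
f_3 = -xy - 3y^2 + 95, LT = xy.

S(f_1,f_2): lcm = xy. S = 3/2x - 1/2y + 7/2.
  leading term x: no divisor's leading term divides it; move 3/2x to the remainder.
  leading term y: no divisor's leading term divides it; move -1/2y to the remainder.
  leading term 1: no divisor's leading term divides it; move 7/2 to the remainder.
  remainder 3/2x - 1/2y + 7/2 ≠ 0; add h_4 = 3/2x - 1/2y + 7/2 to the basis.

S(f_1,f_3): lcm = xy. S = 3/2x - 3y^2 - 1/2y + 157/2.
  leading term x: subtract (1)·h_4 from 3/2x - 3y^2 - 1/2y + 157/2 → -3y^2 + 75
  leading term y^2: no divisor's leading term divides it; move -3y^2 to the remainder.
  leading term 1: no divisor's leading term divides it; move 75 to the remainder.
  remainder -3y^2 + 75 ≠ 0; add h_5 = -3y^2 + 75 to the basis.

S(f_1,h_4): lcm = xy. S = 3/2x + 1/3y^2 - 17/6y - 33/2.
  leading term x: subtract (1)·h_4 from 3/2x + 1/3y^2 - 17/6y - 33/2 → 1/3y^2 - 7/3y - 20
  leading term y^2: subtract (-1/9)·h_5 from 1/3y^2 - 7/3y - 20 → -7/3y - 35/3
  leading term y: no divisor's leading term divides it; move -7/3y to the remainder.
  leading term 1: no divisor's leading term divides it; move -35/3 to the remainder.
  remainder -7/3y - 35/3 ≠ 0; add h_6 = -7/3y - 35/3 to the basis.

The other S-polynomials (S(f_2,f_3), S(f_2,h_4), S(f_3,h_4), S(f_1,h_5), S(f_2,h_5), S(f_3,h_5), S(h_4,h_5), S(f_1,h_6), S(f_2,h_6), S(f_3,h_6), S(h_4,h_6), S(h_5,h_6)) all reduce to 0 modulo the current basis, so we have a Gröbner basis.
Inter-reduce: drop elements whose leading term is divisible by another's, tail-reduce, and make monic.
Reduced Gröbner basis: {x + 4, y + 5}.

Elimination: the polynomial y + 5 lies in the elimination ideal for y, so y ∈ {-5}. For each such y, the remaining basis elements (now univariate) give the rest of the solution.
  y = -5: the earlier basis element becomes x + 4 = 0, giving x = -4 — point (-4, -5).

{(-4, -5)}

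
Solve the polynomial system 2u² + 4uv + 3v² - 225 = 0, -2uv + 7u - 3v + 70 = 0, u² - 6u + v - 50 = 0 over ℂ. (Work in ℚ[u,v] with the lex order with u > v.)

{(-5, -5)}

Compute a lex Gröbner basis by Buchberger's algorithm.
f_1 = 2u² + 4uv + 3v² - 225, LT = u².
f_2 = -2uv + 7u - 3v + 70, LT = uv.
f_3 = u² - 6u + v - 50, LT = u².

S(f_1,f_2): lcm = u²v. S = 7/2u² + 2uv² - 3/2uv + 35u + 3/2v³ - 225/2v.
  leading term u²: subtract (7/4)·f_1 from 7/2u² + 2uv² - 3/2uv + 35u + 3/2v³ - 225/2v → 2uv² - 17/2uv + 35u + 3/2v³ - 21/4v² - 225/2v + 1575/4
  leading term uv²: subtract (-v)·f_2 from 2uv² - 17/2uv + 35u + 3/2v³ - 21/4v² - 225/2v + 1575/4 → -3/2uv + 35u + 3/2v³ - 33/4v² - 85/2v + 1575/4
  leading term uv: subtract (¾)·f_2 from -3/2uv + 35u + 3/2v³ - 33/4v² - 85/2v + 1575/4 → 119/4u + 3/2v³ - 33/4v² - 161/4v + 1365/4
  leading term u: no divisor's leading term divides it; move 119/4u to the remainder.
  leading term v³: no divisor's leading term divides it; move 3/2v³ to the remainder.
  leading term v²: no divisor's leading term divides it; move -33/4v² to the remainder.
  leading term v: no divisor's leading term divides it; move -161/4v to the remainder.
  leading term 1: no divisor's leading term divides it; move 1365/4 to the remainder.
  remainder 119/4u + 3/2v³ - 33/4v² - 161/4v + 1365/4 ≠ 0; add h_4 = 119/4u + 3/2v³ - 33/4v² - 161/4v + 1365/4 to the basis.

S(f_1,f_3): lcm = u². S = 2uv + 6u + 3/2v² - v - 125/2.
  leading term uv: subtract (-1)·f_2 from 2uv + 6u + 3/2v² - v - 125/2 → 13u + 3/2v² - 4v + 15/2
  leading term u: subtract (52/119)·h_4 from 13u + 3/2v² - 4v + 15/2 → -78/119v³ + 1215/238v² + 231/17v - 4815/34
  leading term v³: no divisor's leading term divides it; move -78/119v³ to the remainder.
  leading term v²: no divisor's leading term divides it; move 1215/238v² to the remainder.
  leading term v: no divisor's leading term divides it; move 231/17v to the remainder.
  leading term 1: no divisor's leading term divides it; move -4815/34 to the remainder.
  remainder -78/119v³ + 1215/238v² + 231/17v - 4815/34 ≠ 0; add h_5 = -78/119v³ + 1215/238v² + 231/17v - 4815/34 to the basis.

S(f_2,f_3): lcm = u²v. S = -7/2u² + 15/2uv - 35u - v² + 50v.
  leading term u²: subtract (-7/4)·f_1 from -7/2u² + 15/2uv - 35u - v² + 50v → 29/2uv - 35u + 17/4v² + 50v - 1575/4
  leading term uv: subtract (-29/4)·f_2 from 29/2uv - 35u + 17/4v² + 50v - 1575/4 → 63/4u + 17/4v² + 113/4v + 455/4
  leading term u: subtract (9/17)·h_4 from 63/4u + 17/4v² + 113/4v + 455/4 → -27/34v³ + 293/34v² + 1685/34v - 2275/34
  leading term v³: subtract (63/52)·h_5 from -27/34v³ + 293/34v² + 1685/34v - 2275/34 → 253/104v² + 1721/52v + 10885/104
  leading term v²: no divisor's leading term divides it; move 253/104v² to the remainder.
  leading term v: no divisor's leading term divides it; move 1721/52v to the remainder.
  leading term 1: no divisor's leading term divides it; move 10885/104 to the remainder.
  remainder 253/104v² + 1721/52v + 10885/104 ≠ 0; add h_6 = 253/104v² + 1721/52v + 10885/104 to the basis.

S(f_2,h_5): lcm = uv³. S = 223/52uv² + 539/26uv - 11235/52u + 3/2v³ - 35v².
  leading term uv²: subtract (-223/104v)·f_2 from 223/52uv² + 539/26uv - 11235/52u + 3/2v³ - 35v² → 3717/104uv - 11235/52u + 3/2v³ - 4309/104v² + 7805/52v
  leading term uv: subtract (-3717/208)·f_2 from 3717/104uv - 11235/52u + 3/2v³ - 4309/104v² + 7805/52v → -18921/208u + 3/2v³ - 4309/104v² + 20069/208v + 130095/104
  leading term u: subtract (-159/52)·h_4 from -18921/208u + 3/2v³ - 4309/104v² + 20069/208v + 130095/104 → 633/104v³ - 13865/208v² - 2765/104v + 477225/208
  leading term v³: subtract (-25109/2704)·h_5 from 633/104v³ - 13865/208v² - 2765/104v + 477225/208 → -104125/5408v² + 269297/2704v + 5296095/5408
  leading term v²: subtract (-104125/13156)·h_6 from -104125/5408v² + 269297/2704v + 5296095/5408 → 9512741/26312v + 47563705/26312
  leading term v: no divisor's leading term divides it; move 9512741/26312v to the remainder.
  leading term 1: no divisor's leading term divides it; move 47563705/26312 to the remainder.
  remainder 9512741/26312v + 47563705/26312 ≠ 0; add h_7 = 9512741/26312v + 47563705/26312 to the basis.

The other S-polynomials (S(f_1,h_4), S(f_2,h_4), S(f_3,h_4), S(f_1,h_5), S(f_3,h_5), S(h_4,h_5), S(f_1,h_6), S(f_2,h_6), S(f_3,h_6), S(h_4,h_6), S(h_5,h_6), S(f_1,h_7), S(f_2,h_7), S(f_3,h_7), S(h_4,h_7), S(h_5,h_7), S(h_6,h_7)) all reduce to 0 modulo the current basis, so we have a Gröbner basis.
Inter-reduce: drop elements whose leading term is divisible by another's, tail-reduce, and make monic.
Reduced Gröbner basis: {u + 5, v + 5}.

The lex basis is triangular: the last element involves only v. Solving v + 5 = 0 gives v ∈ {-5}; substituting each value into the earlier elements determines the remaining variables.
  v = -5: the earlier basis element becomes u + 5 = 0, giving u = -5 — point (-5, -5).
Substituting each solution back into the original system confirms all equations vanish.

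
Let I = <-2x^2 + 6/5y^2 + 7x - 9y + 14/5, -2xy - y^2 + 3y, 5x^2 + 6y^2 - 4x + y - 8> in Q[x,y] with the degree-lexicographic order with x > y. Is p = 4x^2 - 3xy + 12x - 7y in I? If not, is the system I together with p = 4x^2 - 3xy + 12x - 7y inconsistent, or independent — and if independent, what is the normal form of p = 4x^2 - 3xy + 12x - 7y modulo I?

Adjoining 4x^2 - 3xy + 12x - 7y makes the ideal the whole ring: the system is inconsistent.

First compute the reduced Gröbner basis of I by Buchberger's algorithm.
f_1 = -2x^2 + 6/5y^2 + 7x - 9y + 14/5, LT = x^2.
f_2 = -2xy - y^2 + 3y, LT = xy.
f_3 = 5x^2 + 6y^2 - 4x + y - 8, LT = x^2.

S(f_1,f_2): lcm = x^2y. S = -1/2xy^2 - 3/5y^3 - 2xy + 9/2y^2 - 7/5y.
  leading term xy^2: subtract (1/4y)·f_2 from -1/2xy^2 - 3/5y^3 - 2xy + 9/2y^2 - 7/5y → -7/20y^3 - 2xy + 15/4y^2 - 7/5y
  leading term y^3: no divisor's leading term divides it; move -7/20y^3 to the remainder.
  leading term xy: subtract (1)·f_2 from -2xy + 15/4y^2 - 7/5y → 19/4y^2 - 22/5y
  leading term y^2: no divisor's leading term divides it; move 19/4y^2 to the remainder.
  leading term y: no divisor's leading term divides it; move -22/5y to the remainder.
  remainder -7/20y^3 + 19/4y^2 - 22/5y ≠ 0; add h_4 = -7/20y^3 + 19/4y^2 - 22/5y to the basis.

S(f_1,f_3): lcm = x^2. S = -9/5y^2 - 27/10x + 43/10y + 1/5.
  leading term y^2: no divisor's leading term divides it; move -9/5y^2 to the remainder.
  leading term x: no divisor's leading term divides it; move -27/10x to the remainder.
  leading term y: no divisor's leading term divides it; move 43/10y to the remainder.
  leading term 1: no divisor's leading term divides it; move 1/5 to the remainder.
  remainder -9/5y^2 - 27/10x + 43/10y + 1/5 ≠ 0; add h_5 = -9/5y^2 - 27/10x + 43/10y + 1/5 to the basis.

S(f_2,f_3): lcm = x^2y. S = 1/2xy^2 - 6/5y^3 - 7/10xy - 1/5y^2 + 8/5y.
  leading term xy^2: subtract (-1/4y)·f_2 from 1/2xy^2 - 6/5y^3 - 7/10xy - 1/5y^2 + 8/5y → -29/20y^3 - 7/10xy + 11/20y^2 + 8/5y
  leading term y^3: subtract (29/7)·h_4 from -29/20y^3 - 7/10xy + 11/20y^2 + 8/5y → -7/10xy - 1339/70y^2 + 694/35y
  leading term xy: subtract (7/20)·f_2 from -7/10xy - 1339/70y^2 + 694/35y → -2629/140y^2 + 2629/140y
  leading term y^2: subtract (2629/252)·h_5 from -2629/140y^2 + 2629/140y → 7887/280x - 13145/504y - 2629/1260
  leading term x: no divisor's leading term divides it; move 7887/280x to the remainder.
  leading term y: no divisor's leading term divides it; move -13145/504y to the remainder.
  leading term 1: no divisor's leading term divides it; move -2629/1260 to the remainder.
  remainder 7887/280x - 13145/504y - 2629/1260 ≠ 0; add h_6 = 7887/280x - 13145/504y - 2629/1260 to the basis.

S(f_2,h_5): lcm = xy^2. S = 1/2y^3 - 3/2x^2 + 43/18xy - 3/2y^2 + 1/9x.
  leading term y^3: subtract (-10/7)·h_4 from 1/2y^3 - 3/2x^2 + 43/18xy - 3/2y^2 + 1/9x → -3/2x^2 + 43/18xy + 37/7y^2 + 1/9x - 44/7y
  leading term x^2: subtract (3/4)·f_1 from -3/2x^2 + 43/18xy + 37/7y^2 + 1/9x - 44/7y → 43/18xy + 307/70y^2 - 185/36x + 13/28y - 21/10
  leading term xy: subtract (-43/36)·f_2 from 43/18xy + 307/70y^2 - 185/36x + 13/28y - 21/10 → 4021/1260y^2 - 185/36x + 85/21y - 21/10
  leading term y^2: subtract (-4021/2268)·h_5 from 4021/1260y^2 - 185/36x + 85/21y - 21/10 → -25013/2520x + 264703/22680y - 19793/11340
  leading term x: subtract (-25013/70983)·h_6 from -25013/2520x + 264703/22680y - 19793/11340 → 3014/1215y - 3014/1215
  leading term y: no divisor's leading term divides it; move 3014/1215y to the remainder.
  leading term 1: no divisor's leading term divides it; move -3014/1215 to the remainder.
  remainder 3014/1215y - 3014/1215 ≠ 0; add h_7 = 3014/1215y - 3014/1215 to the basis.

The other S-polynomials (S(f_1,h_4), S(f_2,h_4), S(f_3,h_4), S(f_1,h_5), S(f_3,h_5), S(h_4,h_5), S(f_1,h_6), S(f_2,h_6), S(f_3,h_6), S(h_4,h_6), S(h_5,h_6), S(f_1,h_7), S(f_2,h_7), S(f_3,h_7), S(h_4,h_7), S(h_5,h_7), S(h_6,h_7)) all reduce to 0 modulo the current basis, so we have a Gröbner basis.
Inter-reduce: drop elements whose leading term is divisible by another's, tail-reduce, and make monic.
Reduced Gröbner basis: {x - 1, y - 1}.
Label its elements g_1 = x - 1, g_2 = y - 1.

Reduce p = 4x^2 - 3xy + 12x - 7y modulo G:
  leading term x^2: subtract (4x)·g_1 from 4x^2 - 3xy + 12x - 7y → -3xy + 16x - 7y
  leading term xy: subtract (-3y)·g_1 from -3xy + 16x - 7y → 16x - 10y
  leading term x: subtract (16)·g_1 from 16x - 10y → -10y + 16
  leading term y: subtract (-10)·g_2 from -10y + 16 → 6
  leading term 1: no divisor's leading term divides it; move 6 to the remainder.
  normal form = 6.
The normal form is nonzero, so p ∉ I. Since p minus its normal form lies in I, I + (p) = I + (r) where r = 6; decide whether this ideal is the whole ring.
Here r = 6 is a nonzero constant, hence a unit: 1 ∈ I + (p), the Gröbner basis of I + (p) is {1}, and the enlarged system has no common solution — adjoining p is inconsistent.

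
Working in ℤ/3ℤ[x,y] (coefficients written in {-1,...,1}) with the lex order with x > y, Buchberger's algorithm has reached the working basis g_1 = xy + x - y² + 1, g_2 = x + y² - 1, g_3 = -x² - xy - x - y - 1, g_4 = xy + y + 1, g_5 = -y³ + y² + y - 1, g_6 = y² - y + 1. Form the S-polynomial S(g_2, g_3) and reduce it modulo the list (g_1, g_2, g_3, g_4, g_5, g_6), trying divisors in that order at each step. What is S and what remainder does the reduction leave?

S(g_2, g_3) = xy² - xy + x - y - 1; remainder on division = y + 1.

lcm(LM(g_2), LM(g_3)) = x².
S = (lcm/LT(g_2))·g_2 − (lcm/LT(g_3))·g_3 = xy² - xy + x - y - 1.
Reduce S modulo (g_1, g_2, g_3, g_4, g_5, g_6) in that order:
  leading term xy²: subtract (y)·g_1 from xy² - xy + x - y - 1 → xy + x + y³ + y - 1
  leading term xy: subtract (1)·g_1 from xy + x + y³ + y - 1 → y³ + y² + y + 1
  leading term y³: subtract (-1)·g_5 from y³ + y² + y + 1 → -y² - y
  leading term y²: subtract (-1)·g_6 from -y² - y → y + 1
  leading term y: no divisor's leading term divides it; move y to the remainder.
  leading term 1: no divisor's leading term divides it; move 1 to the remainder.
The remainder y + 1 is nonzero, so it would be added as the next basis element.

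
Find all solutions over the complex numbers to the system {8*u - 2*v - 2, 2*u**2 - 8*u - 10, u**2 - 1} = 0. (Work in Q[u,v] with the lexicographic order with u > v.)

{(-1, -5)}

Compute a lex Gröbner basis by Buchberger's algorithm.
f_1 = 8*u - 2*v - 2, LT = u.
f_2 = 2*u**2 - 8*u - 10, LT = u**2.
f_3 = u**2 - 1, LT = u**2.

S(f_1,f_2): lcm = u**2. S = -1/4*u*v + 15/4*u + 5.
  reduce S modulo (f_1, f_2, f_3):
  remainder -1/16*v**2 + 7/8*v + 95/16 ≠ 0; add h_4 = -1/16*v**2 + 7/8*v + 95/16 to the basis.

S(f_1,f_3): lcm = u**2. S = -1/4*u*v - 1/4*u + 1.
  reduce S modulo (f_1, f_2, f_3, h_4):
  remainder -v - 5 ≠ 0; add h_5 = -v - 5 to the basis.

The other S-polynomials (S(f_2,f_3), S(f_1,h_4), S(f_2,h_4), S(f_3,h_4), S(f_1,h_5), S(f_2,h_5), S(f_3,h_5), S(h_4,h_5)) all reduce to 0 modulo the current basis, so we have a Gröbner basis.
Inter-reduce: drop elements whose leading term is divisible by another's, tail-reduce, and make monic.
Reduced Gröbner basis: {u + 1, v + 5}.

A lex Gröbner basis eliminates variables successively. Here v + 5 depends only on v, with roots {-5}; lifting each root through the earlier basis elements recovers the full solutions.
  v = -5: the earlier basis element becomes u + 1 = 0, giving u = -1 — point (-1, -5).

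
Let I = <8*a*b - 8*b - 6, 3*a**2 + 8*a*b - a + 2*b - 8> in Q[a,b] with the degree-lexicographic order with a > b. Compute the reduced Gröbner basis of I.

f_1 = 8*a*b - 8*b - 6, LT = a*b.
f_2 = 3*a**2 + 8*a*b - a + 2*b - 8, LT = a**2.

S(f_1,f_2): lcm = a**2*b. S = -8/3*a*b**2 - 2/3*a*b - 2/3*b**2 - 3/4*a + 8/3*b.
  leading term a*b**2: subtract (-1/3*b)·f_1 from -8/3*a*b**2 - 2/3*a*b - 2/3*b**2 - 3/4*a + 8/3*b → -2/3*a*b - 10/3*b**2 - 3/4*a + 2/3*b
  leading term a*b: subtract (-1/12)·f_1 from -2/3*a*b - 10/3*b**2 - 3/4*a + 2/3*b → -10/3*b**2 - 3/4*a - 1/2
  leading term b**2: no divisor's leading term divides it; move -10/3*b**2 to the remainder.
  leading term a: no divisor's leading term divides it; move -3/4*a to the remainder.
  leading term 1: no divisor's leading term divides it; move -1/2 to the remainder.
  remainder -10/3*b**2 - 3/4*a - 1/2 ≠ 0; add g_3 = -10/3*b**2 - 3/4*a - 1/2 to the basis.

The other S-polynomials (S(f_1,g_3), S(f_2,g_3)) all reduce to 0 modulo the current basis, so we have a Gröbner basis.

G = {a**2 - 1/3*a + 10/3*b - 2/3, a*b - b - 3/4, b**2 + 9/40*a + 3/20}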